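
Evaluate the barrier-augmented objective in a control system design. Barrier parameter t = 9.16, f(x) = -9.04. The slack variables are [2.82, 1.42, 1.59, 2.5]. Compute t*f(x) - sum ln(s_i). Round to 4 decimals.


Step 1: Compute log-barrier.
ln values: [1.0367, 0.3507, 0.4637, 0.9163]
phi = -(1.0367 + 0.3507 + 0.4637 + 0.9163) = -2.7674
Step 2: Compute augmented objective.
t*f(x) = 9.16*-9.04 = -82.8064
Total = -82.8064 - 2.7674 = -85.5738


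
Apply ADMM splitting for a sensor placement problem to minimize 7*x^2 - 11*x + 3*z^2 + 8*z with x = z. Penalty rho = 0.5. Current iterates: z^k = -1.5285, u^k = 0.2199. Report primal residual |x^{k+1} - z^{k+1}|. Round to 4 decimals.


ADMM iteration with rho = 0.5, z^k = -1.5285, u^k = 0.2199
Step 1: x-update.
Minimize 7*x^2 - 11*x + (0.5/2)*(x + 1.5285 + 0.2199)^2
FOC: (2*7 + 0.5)*x = 11 + 0.5*(-1.5285 - 0.2199)
x^{k+1} = 0.6983
Step 2: z-update.
Minimize 3*z^2 + 8*z + (0.5/2)*(0.6983 - z + 0.2199)^2
FOC: (2*3 + 0.5)*z = -8 + 0.5*(0.6983 + 0.2199)
z^{k+1} = -1.1601
Step 3: u-update.
u^{k+1} = 0.2199 + 0.6983 + 1.1601 = 2.0784
Step 4: Primal residual = |0.6983 + 1.1601| = 1.8585


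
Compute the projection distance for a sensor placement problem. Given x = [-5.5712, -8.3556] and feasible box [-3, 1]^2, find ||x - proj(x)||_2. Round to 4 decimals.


Project each component onto [-3, 1].
clip(-5.5712) = -3.0, clip(-8.3556) = -3.0
Projection = [-3.0, -3.0]
Squared diffs: [6.6111, 28.6825]
Distance = sqrt(35.2936) = 5.9408


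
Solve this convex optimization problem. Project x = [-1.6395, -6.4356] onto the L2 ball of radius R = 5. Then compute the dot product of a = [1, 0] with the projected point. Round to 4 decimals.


Step 1: Compute ||x|| (intermediates to 6 decimals).
||x|| = sqrt((-1.6395)^2 + (-6.4356)^2) = 6.641153
Step 2: Project.
Since ||x|| > R, scale = R/||x|| = 5/6.641153 = 0.752881, proj(x) = scale * x
proj(x) = [-1.234348, -4.845241]
Step 3: Dot product.
a^T * proj(x) = 1*(-1.234348) + 0*(-4.845241) = -1.2343


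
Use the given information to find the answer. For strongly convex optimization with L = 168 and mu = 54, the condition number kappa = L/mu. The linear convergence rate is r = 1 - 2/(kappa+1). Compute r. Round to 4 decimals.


Step 1: Compute the condition number.
kappa = L/mu = 168/54 = 3.1111
Step 2: Compute the convergence rate.
r = 1 - 2/(kappa + 1) = 1 - 2*mu/(L + mu) = (L - mu)/(L + mu) = 114/222 = 0.5135


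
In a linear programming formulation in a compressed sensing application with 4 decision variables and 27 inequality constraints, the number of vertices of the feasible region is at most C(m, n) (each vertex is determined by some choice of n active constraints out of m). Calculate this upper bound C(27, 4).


Each vertex corresponds to some choice of n active constraints out of m, so the number of vertices is at most C(m, n) = m! / (n!(m-n)!).
m = 27, n = 4
Numerator: 27 * 26 * 25 * 24
Denominator: 4! = 24
C(27, 4) = 17550


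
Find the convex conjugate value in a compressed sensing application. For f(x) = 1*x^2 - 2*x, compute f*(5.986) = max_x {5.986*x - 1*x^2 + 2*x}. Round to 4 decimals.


f*(y) = sup_x {y*x - a*x^2 - b*x} = sup_x {(y-b)*x - a*x^2}
FOC: (y - b) - 2a*x = 0 => x* = (y - b)/(2a)
x* = (5.986 + 2)/(2*1) = 3.993
f*(5.986) = (y-b)^2/(4a) = (5.986 + 2)^2/(4*1)
= 63.7762/4 = 15.944


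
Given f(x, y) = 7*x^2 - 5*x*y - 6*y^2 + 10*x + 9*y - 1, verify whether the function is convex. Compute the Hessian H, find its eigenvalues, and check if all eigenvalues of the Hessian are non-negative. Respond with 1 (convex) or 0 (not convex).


The Hessian of f(x,y) = 7*x^2 - 5*x*y - 6*y^2 + 10*x + 9*y - 1 is:
H = [[14, -5], [-5, -12]]
Trace = 14 - 12 = 2
Determinant = 14*-12 - (-5)^2 = -193
Discriminant = (2)^2 - 4*-193 = 776.0
Eigenvalues: lambda_1 = -12.9284, lambda_2 = 14.9284
The function is not convex.

0


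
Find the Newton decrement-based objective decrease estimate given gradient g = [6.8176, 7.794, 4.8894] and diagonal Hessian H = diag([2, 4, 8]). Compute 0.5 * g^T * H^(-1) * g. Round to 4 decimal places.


Step 1: H is diagonal, so H^(-1) * g = [3.4088, 1.9485, 0.6112].
Step 2: g^T H^(-1) g = sum_i g_i^2 / H_ii
  = (6.8176)^2/2 + (7.794)^2/4 + (4.8894)^2/8
  = 23.2398 + 15.1866 + 2.9883 = 41.4147
Step 3: Objective decrease = 0.5 * g^T H^(-1) g = 20.7074


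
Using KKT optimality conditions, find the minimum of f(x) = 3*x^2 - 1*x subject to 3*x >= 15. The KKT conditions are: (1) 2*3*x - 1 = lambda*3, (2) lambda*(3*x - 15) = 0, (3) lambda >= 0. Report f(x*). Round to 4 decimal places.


Step 1: Try lambda = 0 (constraint inactive).
x_unc = 1/(2*3) = 0.1667
Check: 3*0.1667 = 0.5001 < 15 -- violated!
Step 2: Constraint must be active: 3*x = 15
x* = 15/3 = 5.0
lambda = (2*3*5.0 - 1)/3 = 9.6667
Step 3: Compute optimal value.
f(x*) = 3*5.0^2 - 1*5.0 = 70.0


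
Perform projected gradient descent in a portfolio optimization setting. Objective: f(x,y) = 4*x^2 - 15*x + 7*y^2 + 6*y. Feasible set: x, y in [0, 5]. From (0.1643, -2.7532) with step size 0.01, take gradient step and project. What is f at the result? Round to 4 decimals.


Step 1: Compute gradient at (0.1643, -2.7532).
grad_x = 2*4*0.1643 - 15 = -13.6856
grad_y = 2*7*-2.7532 + 6 = -32.5448
Step 2: Gradient step.
x_raw = 0.1643 - 0.01*-13.6856 = 0.3012
y_raw = -2.7532 - 0.01*-32.5448 = -2.4278
Step 3: Project onto [0, 5].
x_proj = clip(0.3012) = 0.3012
y_proj = clip(-2.4278) = 0.0
Step 4: Evaluate f.
f(0.3012, 0.0) = -4.1546


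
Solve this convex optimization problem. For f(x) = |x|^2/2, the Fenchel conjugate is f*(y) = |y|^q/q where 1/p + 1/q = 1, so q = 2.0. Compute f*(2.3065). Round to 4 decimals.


The conjugate exponent q satisfies 1/p + 1/q = 1.
p = 2, so q = 2/(2 - 1) = 2.0
|y|^q = 2.3065^2.0 = 5.3199
f*(2.3065) = 5.3199 / 2.0 = 2.66


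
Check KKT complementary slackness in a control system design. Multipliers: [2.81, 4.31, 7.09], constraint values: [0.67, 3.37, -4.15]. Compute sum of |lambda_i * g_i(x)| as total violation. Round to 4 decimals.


KKT complementary slackness check:
lambda_1 * g_1 = 2.81 * 0.67 = 1.8827
lambda_2 * g_2 = 4.31 * 3.37 = 14.5247
lambda_3 * g_3 = 7.09 * -4.15 = -29.4235
Total violation = 1.8827 + 14.5247 + 29.4235 = 45.8309


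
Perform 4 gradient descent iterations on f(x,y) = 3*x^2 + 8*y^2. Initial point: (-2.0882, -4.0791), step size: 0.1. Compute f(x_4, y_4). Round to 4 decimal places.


Gradient descent on f(x,y) = 3*x^2 + 8*y^2.
Starting point: (-2.0882, -4.0791), alpha = 0.1
Step 1: grad_x = 2*3*-2.0882 = -12.5292, grad_y = 2*8*-4.0791 = -65.2656
  x_1 = -2.0882 - 0.1*-12.5292 = -0.8353
  y_1 = -4.0791 - 0.1*-65.2656 = 2.4475
Step 2: grad_x = 2*3*-0.8353 = -5.0117, grad_y = 2*8*2.4475 = 39.1594
  x_2 = -0.8353 - 0.1*-5.0117 = -0.3341
  y_2 = 2.4475 - 0.1*39.1594 = -1.4685
Step 3: grad_x = 2*3*-0.3341 = -2.0047, grad_y = 2*8*-1.4685 = -23.4956
  x_3 = -0.3341 - 0.1*-2.0047 = -0.1336
  y_3 = -1.4685 - 0.1*-23.4956 = 0.8811
Step 4: grad_x = 2*3*-0.1336 = -0.8019, grad_y = 2*8*0.8811 = 14.0974
  x_4 = -0.1336 - 0.1*-0.8019 = -0.0535
  y_4 = 0.8811 - 0.1*14.0974 = -0.5287
f(-0.0535, -0.5287) = 3*(-0.0535)^2 + 8*(-0.5287)^2 = 2.2444


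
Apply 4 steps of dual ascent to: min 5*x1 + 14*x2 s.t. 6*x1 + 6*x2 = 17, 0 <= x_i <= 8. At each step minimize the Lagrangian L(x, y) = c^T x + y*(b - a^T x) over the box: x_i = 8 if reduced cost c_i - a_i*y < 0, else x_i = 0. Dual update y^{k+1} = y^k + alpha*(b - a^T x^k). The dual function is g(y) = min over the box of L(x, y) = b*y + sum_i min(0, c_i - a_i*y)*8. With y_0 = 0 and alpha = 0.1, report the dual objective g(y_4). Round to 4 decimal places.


Dual ascent for LP: min 5*x1 + 14*x2, 6*x1 + 6*x2 = 17, 0 <= x_i <= 8
Step 1: y^k = 0.0, reduced costs: (5.0, 14.0)
  x^k = (0.0, 0.0), subgradient = b - a^T x = 17.0
  y^{k+1} = 0.0 + 0.1*17.0 = 1.7
Step 2: y^k = 1.7, reduced costs: (-5.2, 3.8)
  x^k = (8.0, 0.0), subgradient = b - a^T x = -31.0
  y^{k+1} = 1.7 + 0.1*-31.0 = -1.4
Step 3: y^k = -1.4, reduced costs: (13.4, 22.4)
  x^k = (0.0, 0.0), subgradient = b - a^T x = 17.0
  y^{k+1} = -1.4 + 0.1*17.0 = 0.3
Step 4: y^k = 0.3, reduced costs: (3.2, 12.2)
  x^k = (0.0, 0.0), subgradient = b - a^T x = 17.0
  y^{k+1} = 0.3 + 0.1*17.0 = 2.0
Dual objective at y_4 = 2.0: reduced costs (-7.0, 2.0), box minimizer x = (8.0, 0.0)
g(y_4) = b*y + (c1 - a1*y)*x1 + (c2 - a2*y)*x2 = 17*2.0 + (-7.0)*8.0 + 2.0*0.0 = 34.0 - 56.0 + 0.0 = -22.0


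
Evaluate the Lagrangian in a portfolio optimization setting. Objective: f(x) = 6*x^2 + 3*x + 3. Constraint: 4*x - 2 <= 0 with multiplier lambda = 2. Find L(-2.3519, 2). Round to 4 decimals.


Step 1: Evaluate f(x).
f(-2.3519) = 6*(-2.3519)^2 + 3*(-2.3519) + 3 = 29.1329
Step 2: Evaluate g(x).
g(-2.3519) = 4*-2.3519 - 2 = -11.4076
Step 3: Compute Lagrangian.
L = 29.1329 + 2*-11.4076 = 6.3177


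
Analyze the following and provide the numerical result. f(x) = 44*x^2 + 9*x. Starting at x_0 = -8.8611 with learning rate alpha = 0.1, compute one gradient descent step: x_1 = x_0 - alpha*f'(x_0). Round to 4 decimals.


We compute the gradient at x_0 and apply the update.
f'(x) = 88*x + 9
f'(-8.8611) = 88*-8.8611 + 9 = -770.7768
x_1 = -8.8611 - 0.1*-770.7768 = 68.2166


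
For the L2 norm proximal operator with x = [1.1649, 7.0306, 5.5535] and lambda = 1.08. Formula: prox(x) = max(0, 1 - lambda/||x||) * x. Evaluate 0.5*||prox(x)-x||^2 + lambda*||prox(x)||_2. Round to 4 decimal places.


Step 1: Compute ||x||.
||x|| = 9.0348
Step 2: Compute scaling factor.
scale = max(0, 1 - 1.08/9.0348) = 0.8805
Step 3: prox(x) = [1.0257, 6.1902, 4.8896]
||prox(x)|| = 7.9548
Step 4: Proximal objective.
0.5*||prox-x||^2 = 0.5832
lambda*||prox|| = 8.5912
Total = 9.1744


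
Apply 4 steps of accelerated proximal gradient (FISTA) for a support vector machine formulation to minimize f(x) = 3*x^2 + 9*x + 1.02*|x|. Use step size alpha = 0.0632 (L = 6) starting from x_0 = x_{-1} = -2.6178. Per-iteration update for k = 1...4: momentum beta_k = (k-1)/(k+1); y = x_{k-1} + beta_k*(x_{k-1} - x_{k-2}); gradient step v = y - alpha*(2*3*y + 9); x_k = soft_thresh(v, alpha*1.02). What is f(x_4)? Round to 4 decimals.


FISTA on f(x) = 3*x^2 + 9*x + 1.02*|x|
L = 6, alpha = 0.0632
Iteration 1: beta = 0.0, y = -2.6178 + 0.0*(-2.6178 + 2.6178) = -2.6178
  grad(y) = -6.7068, v = y - alpha*grad = -2.1939
  prox(v) = soft_thresh(-2.1939, 0.0645) = -2.1295
Iteration 2: beta = 0.3333, y = -2.1295 + 0.3333*(-2.1295 + 2.6178) = -1.9667
  grad(y) = -2.8001, v = y - alpha*grad = -1.7897
  prox(v) = soft_thresh(-1.7897, 0.0645) = -1.7253
Iteration 3: beta = 0.5, y = -1.7253 + 0.5*(-1.7253 + 2.1295) = -1.5232
  grad(y) = -0.1389, v = y - alpha*grad = -1.5144
  prox(v) = soft_thresh(-1.5144, 0.0645) = -1.4499
Iteration 4: beta = 0.6, y = -1.4499 + 0.6*(-1.4499 + 1.7253) = -1.2847
  grad(y) = 1.2918, v = y - alpha*grad = -1.3663
  prox(v) = soft_thresh(-1.3663, 0.0645) = -1.3019
f(x_4) = 3*(-1.3019)^2 + 9*(-1.3019) + 1.02*|-1.3019| = -5.3043


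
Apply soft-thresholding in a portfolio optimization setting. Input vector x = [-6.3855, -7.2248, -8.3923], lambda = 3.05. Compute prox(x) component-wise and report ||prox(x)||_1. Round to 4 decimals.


Soft-thresholding with lambda = 3.05:
prox(-6.3855) = sign(-6.3855)*max(|-6.3855| - 3.05, 0) = -3.3355
prox(-7.2248) = sign(-7.2248)*max(|-7.2248| - 3.05, 0) = -4.1748
prox(-8.3923) = sign(-8.3923)*max(|-8.3923| - 3.05, 0) = -5.3423
prox(x) = [-3.3355, -4.1748, -5.3423]
||prox(x)||_1 = 3.3355 + 4.1748 + 5.3423 = 12.8526


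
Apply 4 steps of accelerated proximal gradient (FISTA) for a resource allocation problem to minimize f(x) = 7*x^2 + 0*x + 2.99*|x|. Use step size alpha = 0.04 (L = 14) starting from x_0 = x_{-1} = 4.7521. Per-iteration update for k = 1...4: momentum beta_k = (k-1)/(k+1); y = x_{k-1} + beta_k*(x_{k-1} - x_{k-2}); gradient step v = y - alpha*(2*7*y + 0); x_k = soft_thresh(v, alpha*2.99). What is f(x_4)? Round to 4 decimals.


FISTA on f(x) = 7*x^2 + 0*x + 2.99*|x|
L = 14, alpha = 0.04
Iteration 1: beta = 0.0, y = 4.7521 + 0.0*(4.7521 - 4.7521) = 4.7521
  grad(y) = 66.5294, v = y - alpha*grad = 2.0909
  prox(v) = soft_thresh(2.0909, 0.1196) = 1.9713
Iteration 2: beta = 0.3333, y = 1.9713 + 0.3333*(1.9713 - 4.7521) = 1.0444
  grad(y) = 14.6216, v = y - alpha*grad = 0.4595
  prox(v) = soft_thresh(0.4595, 0.1196) = 0.3399
Iteration 3: beta = 0.5, y = 0.3399 + 0.5*(0.3399 - 1.9713) = -0.4758
  grad(y) = -6.6606, v = y - alpha*grad = -0.2093
  prox(v) = soft_thresh(-0.2093, 0.1196) = -0.0897
Iteration 4: beta = 0.6, y = -0.0897 + 0.6*(-0.0897 - 0.3399) = -0.3475
  grad(y) = -4.8655, v = y - alpha*grad = -0.1529
  prox(v) = soft_thresh(-0.1529, 0.1196) = -0.0333
f(x_4) = 7*(-0.0333)^2 + 0*(-0.0333) + 2.99*|-0.0333| = 0.1074


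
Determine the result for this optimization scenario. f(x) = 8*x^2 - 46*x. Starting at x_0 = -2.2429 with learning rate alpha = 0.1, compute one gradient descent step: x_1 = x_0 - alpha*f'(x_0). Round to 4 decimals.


We compute the gradient at x_0 and apply the update.
f'(x) = 16*x - 46
f'(-2.2429) = 16*-2.2429 - 46 = -81.8864
x_1 = -2.2429 - 0.1*-81.8864 = 5.9457


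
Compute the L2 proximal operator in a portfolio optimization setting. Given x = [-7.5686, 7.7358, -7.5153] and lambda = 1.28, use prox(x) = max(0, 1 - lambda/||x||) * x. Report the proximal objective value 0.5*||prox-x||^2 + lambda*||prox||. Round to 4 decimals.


Step 1: Compute ||x||.
||x|| = 13.176
Step 2: Compute scaling factor.
scale = max(0, 1 - 1.28/13.176) = 0.9029
Step 3: prox(x) = [-6.8333, 6.9843, -6.7852]
||prox(x)|| = 11.896
Step 4: Proximal objective.
0.5*||prox-x||^2 = 0.8192
lambda*||prox|| = 15.2269
Total = 16.046


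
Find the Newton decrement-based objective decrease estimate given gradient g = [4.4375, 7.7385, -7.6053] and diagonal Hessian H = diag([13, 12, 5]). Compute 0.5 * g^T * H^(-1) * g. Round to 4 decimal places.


Step 1: H is diagonal, so H^(-1) * g = [0.3413, 0.6449, -1.5211].
Step 2: g^T H^(-1) g = sum_i g_i^2 / H_ii
  = (4.4375)^2/13 + (7.7385)^2/12 + (-7.6053)^2/5
  = 1.5147 + 4.9904 + 11.5681 = 18.0732
Step 3: Objective decrease = 0.5 * g^T H^(-1) g = 9.0366


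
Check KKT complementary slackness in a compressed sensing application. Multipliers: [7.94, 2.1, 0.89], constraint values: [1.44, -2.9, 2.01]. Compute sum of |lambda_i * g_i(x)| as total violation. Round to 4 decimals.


KKT complementary slackness check:
lambda_1 * g_1 = 7.94 * 1.44 = 11.4336
lambda_2 * g_2 = 2.1 * -2.9 = -6.09
lambda_3 * g_3 = 0.89 * 2.01 = 1.7889
Total violation = 11.4336 + 6.09 + 1.7889 = 19.3125


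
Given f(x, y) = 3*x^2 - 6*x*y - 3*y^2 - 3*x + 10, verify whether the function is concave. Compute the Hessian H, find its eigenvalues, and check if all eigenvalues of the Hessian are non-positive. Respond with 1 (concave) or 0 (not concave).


The Hessian of f(x,y) = 3*x^2 - 6*x*y - 3*y^2 - 3*x + 10 is:
H = [[6, -6], [-6, -6]]
Trace = 6 - 6 = 0
Determinant = 6*-6 - (-6)^2 = -72
Discriminant = (0)^2 - 4*-72 = 288.0
Eigenvalues: lambda_1 = -8.4853, lambda_2 = 8.4853
The function is not concave.

0


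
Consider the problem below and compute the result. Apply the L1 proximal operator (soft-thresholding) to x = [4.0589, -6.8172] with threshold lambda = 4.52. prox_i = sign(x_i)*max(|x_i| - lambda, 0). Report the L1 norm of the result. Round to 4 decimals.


Soft-thresholding with lambda = 4.52:
prox(4.0589) = sign(4.0589)*max(|4.0589| - 4.52, 0) = 0.0
prox(-6.8172) = sign(-6.8172)*max(|-6.8172| - 4.52, 0) = -2.2972
prox(x) = [0.0, -2.2972]
||prox(x)||_1 = 0.0 + 2.2972 = 2.2972


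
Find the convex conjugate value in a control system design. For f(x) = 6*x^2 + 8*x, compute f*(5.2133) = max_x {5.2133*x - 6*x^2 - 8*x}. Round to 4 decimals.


f*(y) = sup_x {y*x - a*x^2 - b*x} = sup_x {(y-b)*x - a*x^2}
FOC: (y - b) - 2a*x = 0 => x* = (y - b)/(2a)
x* = (5.2133 - 8)/(2*6) = -0.2322
f*(5.2133) = (y-b)^2/(4a) = (5.2133 - 8)^2/(4*6)
= 7.7657/24 = 0.3236


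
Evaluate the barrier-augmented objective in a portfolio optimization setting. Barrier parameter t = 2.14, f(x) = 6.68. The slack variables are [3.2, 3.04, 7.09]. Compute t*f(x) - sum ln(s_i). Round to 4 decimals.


Step 1: Compute log-barrier.
ln values: [1.1632, 1.1119, 1.9587]
phi = -(1.1632 + 1.1119 + 1.9587) = -4.2337
Step 2: Compute augmented objective.
t*f(x) = 2.14*6.68 = 14.2952
Total = 14.2952 - 4.2337 = 10.0615


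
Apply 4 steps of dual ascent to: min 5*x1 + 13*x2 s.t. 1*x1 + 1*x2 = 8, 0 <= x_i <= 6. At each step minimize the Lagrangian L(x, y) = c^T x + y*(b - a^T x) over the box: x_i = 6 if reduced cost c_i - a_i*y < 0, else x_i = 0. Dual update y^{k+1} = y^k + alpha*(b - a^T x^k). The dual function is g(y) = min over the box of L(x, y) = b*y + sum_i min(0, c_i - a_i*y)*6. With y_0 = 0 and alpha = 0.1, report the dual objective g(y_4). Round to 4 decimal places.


Dual ascent for LP: min 5*x1 + 13*x2, 1*x1 + 1*x2 = 8, 0 <= x_i <= 6
Step 1: y^k = 0.0, reduced costs: (5.0, 13.0)
  x^k = (0.0, 0.0), subgradient = b - a^T x = 8.0
  y^{k+1} = 0.0 + 0.1*8.0 = 0.8
Step 2: y^k = 0.8, reduced costs: (4.2, 12.2)
  x^k = (0.0, 0.0), subgradient = b - a^T x = 8.0
  y^{k+1} = 0.8 + 0.1*8.0 = 1.6
Step 3: y^k = 1.6, reduced costs: (3.4, 11.4)
  x^k = (0.0, 0.0), subgradient = b - a^T x = 8.0
  y^{k+1} = 1.6 + 0.1*8.0 = 2.4
Step 4: y^k = 2.4, reduced costs: (2.6, 10.6)
  x^k = (0.0, 0.0), subgradient = b - a^T x = 8.0
  y^{k+1} = 2.4 + 0.1*8.0 = 3.2
Dual objective at y_4 = 3.2: reduced costs (1.8, 9.8), box minimizer x = (0.0, 0.0)
g(y_4) = b*y + (c1 - a1*y)*x1 + (c2 - a2*y)*x2 = 8*3.2 + 1.8*0.0 + 9.8*0.0 = 25.6 + 0.0 + 0.0 = 25.6


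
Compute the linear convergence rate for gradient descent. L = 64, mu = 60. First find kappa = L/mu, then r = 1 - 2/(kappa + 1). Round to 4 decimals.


Step 1: Compute the condition number.
kappa = L/mu = 64/60 = 1.0667
Step 2: Compute the convergence rate.
r = 1 - 2/(kappa + 1) = 1 - 2*mu/(L + mu) = (L - mu)/(L + mu) = 4/124 = 0.0323


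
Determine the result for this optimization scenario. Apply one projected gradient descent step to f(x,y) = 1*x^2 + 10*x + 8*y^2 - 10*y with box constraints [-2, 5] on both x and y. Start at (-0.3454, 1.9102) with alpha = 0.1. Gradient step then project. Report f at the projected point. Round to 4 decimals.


Step 1: Compute gradient at (-0.3454, 1.9102).
grad_x = 2*1*-0.3454 + 10 = 9.3092
grad_y = 2*8*1.9102 - 10 = 20.5632
Step 2: Gradient step.
x_raw = -0.3454 - 0.1*9.3092 = -1.2763
y_raw = 1.9102 - 0.1*20.5632 = -0.1461
Step 3: Project onto [-2, 5].
x_proj = clip(-1.2763) = -1.2763
y_proj = clip(-0.1461) = -0.1461
Step 4: Evaluate f.
f(-1.2763, -0.1461) = -9.5022


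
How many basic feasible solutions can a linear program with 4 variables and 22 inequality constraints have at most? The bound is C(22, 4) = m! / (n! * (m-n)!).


Each vertex corresponds to some choice of n active constraints out of m, so the number of vertices is at most C(m, n) = m! / (n!(m-n)!).
m = 22, n = 4
Numerator: 22 * 21 * 20 * 19
Denominator: 4! = 24
C(22, 4) = 7315


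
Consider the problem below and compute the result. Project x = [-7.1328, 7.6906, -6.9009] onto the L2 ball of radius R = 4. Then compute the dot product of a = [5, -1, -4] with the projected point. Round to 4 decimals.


Step 1: Compute ||x|| (intermediates to 6 decimals).
||x|| = sqrt((-7.1328)^2 + 7.6906^2 + (-6.9009)^2) = 12.555659
Step 2: Project.
Since ||x|| > R, scale = R/||x|| = 4/12.555659 = 0.318581, proj(x) = scale * x
proj(x) = [-2.272375, 2.450079, -2.198496]
Step 3: Dot product.
a^T * proj(x) = 5*(-2.272375) - 1*2.450079 - 4*(-2.198496) = -5.018


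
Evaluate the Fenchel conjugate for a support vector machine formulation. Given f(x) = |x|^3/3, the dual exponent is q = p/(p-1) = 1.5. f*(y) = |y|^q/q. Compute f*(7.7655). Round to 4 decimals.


The conjugate exponent q satisfies 1/p + 1/q = 1.
p = 3, so q = 3/(3 - 1) = 1.5
|y|^q = 7.7655^1.5 = 21.6398
f*(7.7655) = 21.6398 / 1.5 = 14.4266


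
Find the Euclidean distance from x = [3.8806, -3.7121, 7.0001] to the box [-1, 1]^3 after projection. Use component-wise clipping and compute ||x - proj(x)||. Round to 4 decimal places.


Project each component onto [-1, 1].
clip(3.8806) = 1.0, clip(-3.7121) = -1.0, clip(7.0001) = 1.0
Projection = [1.0, -1.0, 1.0]
Squared diffs: [8.2979, 7.3555, 36.0012]
Distance = sqrt(51.6546) = 7.1871


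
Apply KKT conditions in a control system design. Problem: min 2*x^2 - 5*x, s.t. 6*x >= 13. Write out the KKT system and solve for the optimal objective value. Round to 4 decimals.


Step 1: Try lambda = 0 (constraint inactive).
x_unc = 5/(2*2) = 1.25
Check: 6*1.25 = 7.5 < 13 -- violated!
Step 2: Constraint must be active: 6*x = 13
x* = 13/6 = 2.1667 (rounded; the exact value 13/6 is used below)
lambda = (2*2*(13/6) - 5)/6 = 0.6111
Step 3: Compute optimal value.
f(x*) = 2*(13/6)^2 - 5*(13/6) = -1.4444


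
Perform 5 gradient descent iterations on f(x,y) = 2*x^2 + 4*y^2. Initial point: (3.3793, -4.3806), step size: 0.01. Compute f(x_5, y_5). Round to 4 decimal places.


Gradient descent on f(x,y) = 2*x^2 + 4*y^2.
Starting point: (3.3793, -4.3806), alpha = 0.01
Step 1: grad_x = 2*2*3.3793 = 13.5172, grad_y = 2*4*-4.3806 = -35.0448
  x_1 = 3.3793 - 0.01*13.5172 = 3.2441
  y_1 = -4.3806 - 0.01*-35.0448 = -4.0302
Step 2: grad_x = 2*2*3.2441 = 12.9765, grad_y = 2*4*-4.0302 = -32.2412
  x_2 = 3.2441 - 0.01*12.9765 = 3.1144
  y_2 = -4.0302 - 0.01*-32.2412 = -3.7077
Step 3: grad_x = 2*2*3.1144 = 12.4575, grad_y = 2*4*-3.7077 = -29.6619
  x_3 = 3.1144 - 0.01*12.4575 = 2.9898
  y_3 = -3.7077 - 0.01*-29.6619 = -3.4111
Step 4: grad_x = 2*2*2.9898 = 11.9592, grad_y = 2*4*-3.4111 = -27.289
  x_4 = 2.9898 - 0.01*11.9592 = 2.8702
  y_4 = -3.4111 - 0.01*-27.289 = -3.1382
Step 5: grad_x = 2*2*2.8702 = 11.4808, grad_y = 2*4*-3.1382 = -25.1058
  x_5 = 2.8702 - 0.01*11.4808 = 2.7554
  y_5 = -3.1382 - 0.01*-25.1058 = -2.8872
f(2.7554, -2.8872) = 2*2.7554^2 + 4*(-2.8872)^2 = 48.5274


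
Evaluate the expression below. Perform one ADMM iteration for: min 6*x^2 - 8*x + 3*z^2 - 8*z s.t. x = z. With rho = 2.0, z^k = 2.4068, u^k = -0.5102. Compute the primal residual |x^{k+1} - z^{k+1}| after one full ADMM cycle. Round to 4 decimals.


ADMM iteration with rho = 2.0, z^k = 2.4068, u^k = -0.5102
Step 1: x-update.
Minimize 6*x^2 - 8*x + (2.0/2)*(x - 2.4068 - 0.5102)^2
FOC: (2*6 + 2.0)*x = 8 + 2.0*(2.4068 + 0.5102)
x^{k+1} = 0.9881
Step 2: z-update.
Minimize 3*z^2 - 8*z + (2.0/2)*(0.9881 - z - 0.5102)^2
FOC: (2*3 + 2.0)*z = 8 + 2.0*(0.9881 - 0.5102)
z^{k+1} = 1.1195
Step 3: u-update.
u^{k+1} = -0.5102 + 0.9881 - 1.1195 = -0.6415
Step 4: Primal residual = |0.9881 - 1.1195| = 0.1313


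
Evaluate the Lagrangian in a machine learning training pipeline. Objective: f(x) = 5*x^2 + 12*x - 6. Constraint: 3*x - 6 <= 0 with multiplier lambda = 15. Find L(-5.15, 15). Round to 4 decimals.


Step 1: Evaluate f(x).
f(-5.15) = 5*(-5.15)^2 + 12*(-5.15) - 6 = 64.8125
Step 2: Evaluate g(x).
g(-5.15) = 3*-5.15 - 6 = -21.45
Step 3: Compute Lagrangian.
L = 64.8125 + 15*-21.45 = -256.9375


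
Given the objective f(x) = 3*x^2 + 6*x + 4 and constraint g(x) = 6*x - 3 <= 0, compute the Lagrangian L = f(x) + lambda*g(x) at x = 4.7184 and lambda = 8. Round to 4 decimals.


Step 1: Evaluate f(x).
f(4.7184) = 3*4.7184^2 + 6*4.7184 + 4 = 99.1003
Step 2: Evaluate g(x).
g(4.7184) = 6*4.7184 - 3 = 25.3104
Step 3: Compute Lagrangian.
L = 99.1003 + 8*25.3104 = 301.5835


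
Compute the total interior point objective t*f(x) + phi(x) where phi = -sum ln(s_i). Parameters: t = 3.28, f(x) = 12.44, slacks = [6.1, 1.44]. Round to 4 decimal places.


Step 1: Compute log-barrier.
ln values: [1.8083, 0.3646]
phi = -(1.8083 + 0.3646) = -2.1729
Step 2: Compute augmented objective.
t*f(x) = 3.28*12.44 = 40.8032
Total = 40.8032 - 2.1729 = 38.6303


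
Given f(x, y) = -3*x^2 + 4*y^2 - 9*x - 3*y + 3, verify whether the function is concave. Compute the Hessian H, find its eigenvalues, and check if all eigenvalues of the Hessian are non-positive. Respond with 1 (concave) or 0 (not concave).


The Hessian of f(x,y) = -3*x^2 + 4*y^2 - 9*x - 3*y + 3 is:
H = [[-6, 0], [0, 8]]
Trace = -6 + 8 = 2
Determinant = -6*8 - (0)^2 = -48
Discriminant = (2)^2 - 4*-48 = 196.0
Eigenvalues: lambda_1 = -6.0, lambda_2 = 8.0
The function is not concave.

0


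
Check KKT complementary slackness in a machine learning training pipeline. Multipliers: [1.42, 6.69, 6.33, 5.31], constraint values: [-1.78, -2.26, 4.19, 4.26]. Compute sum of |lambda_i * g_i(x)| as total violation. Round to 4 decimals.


KKT complementary slackness check:
lambda_1 * g_1 = 1.42 * -1.78 = -2.5276
lambda_2 * g_2 = 6.69 * -2.26 = -15.1194
lambda_3 * g_3 = 6.33 * 4.19 = 26.5227
lambda_4 * g_4 = 5.31 * 4.26 = 22.6206
Total violation = 2.5276 + 15.1194 + 26.5227 + 22.6206 = 66.7903


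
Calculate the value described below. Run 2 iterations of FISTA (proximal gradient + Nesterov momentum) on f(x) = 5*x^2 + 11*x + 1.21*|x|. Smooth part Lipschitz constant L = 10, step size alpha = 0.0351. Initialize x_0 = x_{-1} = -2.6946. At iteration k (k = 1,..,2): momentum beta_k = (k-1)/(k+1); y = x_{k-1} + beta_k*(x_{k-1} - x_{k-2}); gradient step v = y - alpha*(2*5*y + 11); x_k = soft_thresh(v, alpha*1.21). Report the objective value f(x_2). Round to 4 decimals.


FISTA on f(x) = 5*x^2 + 11*x + 1.21*|x|
L = 10, alpha = 0.0351
Iteration 1: beta = 0.0, y = -2.6946 + 0.0*(-2.6946 + 2.6946) = -2.6946
  grad(y) = -15.946, v = y - alpha*grad = -2.1349
  prox(v) = soft_thresh(-2.1349, 0.0425) = -2.0924
Iteration 2: beta = 0.3333, y = -2.0924 + 0.3333*(-2.0924 + 2.6946) = -1.8917
  grad(y) = -7.917, v = y - alpha*grad = -1.6138
  prox(v) = soft_thresh(-1.6138, 0.0425) = -1.5713
f(x_2) = 5*(-1.5713)^2 + 11*(-1.5713) + 1.21*|-1.5713| = -3.0379


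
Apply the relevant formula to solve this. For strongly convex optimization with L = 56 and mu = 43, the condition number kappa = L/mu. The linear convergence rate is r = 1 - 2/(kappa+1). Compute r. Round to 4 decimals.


Step 1: Compute the condition number.
kappa = L/mu = 56/43 = 1.3023
Step 2: Compute the convergence rate.
r = 1 - 2/(kappa + 1) = 1 - 2*mu/(L + mu) = (L - mu)/(L + mu) = 13/99 = 0.1313


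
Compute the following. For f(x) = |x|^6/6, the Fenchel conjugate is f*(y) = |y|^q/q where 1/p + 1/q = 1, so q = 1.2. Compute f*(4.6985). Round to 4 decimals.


The conjugate exponent q satisfies 1/p + 1/q = 1.
p = 6, so q = 6/(6 - 1) = 1.2
|y|^q = 4.6985^1.2 = 6.4025
f*(4.6985) = 6.4025 / 1.2 = 5.3354


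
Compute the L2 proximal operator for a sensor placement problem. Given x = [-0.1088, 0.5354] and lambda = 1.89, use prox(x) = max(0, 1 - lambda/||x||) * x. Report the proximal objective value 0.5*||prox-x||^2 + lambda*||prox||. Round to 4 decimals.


Step 1: Compute ||x||.
||x|| = 0.5463
Step 2: Compute scaling factor.
scale = max(0, 1 - 1.89/0.5463) = 0.0
Step 3: prox(x) = [-0.0, 0.0]
||prox(x)|| = 0.0
Step 4: Proximal objective.
0.5*||prox-x||^2 = 0.1492
lambda*||prox|| = 0.0
Total = 0.1492


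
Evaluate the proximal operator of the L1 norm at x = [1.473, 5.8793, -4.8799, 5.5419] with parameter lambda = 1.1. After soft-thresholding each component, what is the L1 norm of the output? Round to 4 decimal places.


Soft-thresholding with lambda = 1.1:
prox(1.473) = sign(1.473)*max(|1.473| - 1.1, 0) = 0.373
prox(5.8793) = sign(5.8793)*max(|5.8793| - 1.1, 0) = 4.7793
prox(-4.8799) = sign(-4.8799)*max(|-4.8799| - 1.1, 0) = -3.7799
prox(5.5419) = sign(5.5419)*max(|5.5419| - 1.1, 0) = 4.4419
prox(x) = [0.373, 4.7793, -3.7799, 4.4419]
||prox(x)||_1 = 0.373 + 4.7793 + 3.7799 + 4.4419 = 13.3741


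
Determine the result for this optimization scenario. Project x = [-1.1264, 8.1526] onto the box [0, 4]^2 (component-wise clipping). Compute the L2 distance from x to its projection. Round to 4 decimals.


Project each component onto [0, 4].
clip(-1.1264) = 0.0, clip(8.1526) = 4.0
Projection = [0.0, 4.0]
Squared diffs: [1.2688, 17.2441]
Distance = sqrt(18.5129) = 4.3027


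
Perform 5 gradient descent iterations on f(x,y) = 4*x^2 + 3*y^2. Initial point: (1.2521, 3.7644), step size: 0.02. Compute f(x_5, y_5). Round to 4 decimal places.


Gradient descent on f(x,y) = 4*x^2 + 3*y^2.
Starting point: (1.2521, 3.7644), alpha = 0.02
Step 1: grad_x = 2*4*1.2521 = 10.0168, grad_y = 2*3*3.7644 = 22.5864
  x_1 = 1.2521 - 0.02*10.0168 = 1.0518
  y_1 = 3.7644 - 0.02*22.5864 = 3.3127
Step 2: grad_x = 2*4*1.0518 = 8.4141, grad_y = 2*3*3.3127 = 19.876
  x_2 = 1.0518 - 0.02*8.4141 = 0.8835
  y_2 = 3.3127 - 0.02*19.876 = 2.9152
Step 3: grad_x = 2*4*0.8835 = 7.0679, grad_y = 2*3*2.9152 = 17.4909
  x_3 = 0.8835 - 0.02*7.0679 = 0.7421
  y_3 = 2.9152 - 0.02*17.4909 = 2.5653
Step 4: grad_x = 2*4*0.7421 = 5.937, grad_y = 2*3*2.5653 = 15.392
  x_4 = 0.7421 - 0.02*5.937 = 0.6234
  y_4 = 2.5653 - 0.02*15.392 = 2.2575
Step 5: grad_x = 2*4*0.6234 = 4.9871, grad_y = 2*3*2.2575 = 13.545
  x_5 = 0.6234 - 0.02*4.9871 = 0.5236
  y_5 = 2.2575 - 0.02*13.545 = 1.9866
f(0.5236, 1.9866) = 4*0.5236^2 + 3*1.9866^2 = 12.9365


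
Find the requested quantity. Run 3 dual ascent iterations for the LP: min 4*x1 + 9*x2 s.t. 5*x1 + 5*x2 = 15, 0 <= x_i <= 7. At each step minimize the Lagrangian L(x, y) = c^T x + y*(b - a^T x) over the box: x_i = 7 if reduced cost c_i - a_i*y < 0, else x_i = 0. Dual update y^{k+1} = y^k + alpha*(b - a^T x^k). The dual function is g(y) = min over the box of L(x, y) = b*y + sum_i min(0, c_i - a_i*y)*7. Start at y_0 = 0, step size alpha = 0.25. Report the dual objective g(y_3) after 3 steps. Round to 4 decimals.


Dual ascent for LP: min 4*x1 + 9*x2, 5*x1 + 5*x2 = 15, 0 <= x_i <= 7
Step 1: y^k = 0.0, reduced costs: (4.0, 9.0)
  x^k = (0.0, 0.0), subgradient = b - a^T x = 15.0
  y^{k+1} = 0.0 + 0.25*15.0 = 3.75
Step 2: y^k = 3.75, reduced costs: (-14.75, -9.75)
  x^k = (7.0, 7.0), subgradient = b - a^T x = -55.0
  y^{k+1} = 3.75 + 0.25*-55.0 = -10.0
Step 3: y^k = -10.0, reduced costs: (54.0, 59.0)
  x^k = (0.0, 0.0), subgradient = b - a^T x = 15.0
  y^{k+1} = -10.0 + 0.25*15.0 = -6.25
Dual objective at y_3 = -6.25: reduced costs (35.25, 40.25), box minimizer x = (0.0, 0.0)
g(y_3) = b*y + (c1 - a1*y)*x1 + (c2 - a2*y)*x2 = 15*(-6.25) + 35.25*0.0 + 40.25*0.0 = -93.75 + 0.0 + 0.0 = -93.75


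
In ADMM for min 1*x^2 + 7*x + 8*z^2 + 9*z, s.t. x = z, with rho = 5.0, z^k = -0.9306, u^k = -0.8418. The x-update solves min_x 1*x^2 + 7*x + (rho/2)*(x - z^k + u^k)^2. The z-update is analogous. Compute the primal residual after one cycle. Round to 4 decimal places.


ADMM iteration with rho = 5.0, z^k = -0.9306, u^k = -0.8418
Step 1: x-update.
Minimize 1*x^2 + 7*x + (5.0/2)*(x + 0.9306 - 0.8418)^2
FOC: (2*1 + 5.0)*x = -7 + 5.0*(-0.9306 + 0.8418)
x^{k+1} = -1.0634
Step 2: z-update.
Minimize 8*z^2 + 9*z + (5.0/2)*(-1.0634 - z - 0.8418)^2
FOC: (2*8 + 5.0)*z = -9 + 5.0*(-1.0634 - 0.8418)
z^{k+1} = -0.8822
Step 3: u-update.
u^{k+1} = -0.8418 - 1.0634 + 0.8822 = -1.023
Step 4: Primal residual = |-1.0634 + 0.8822| = 0.1812


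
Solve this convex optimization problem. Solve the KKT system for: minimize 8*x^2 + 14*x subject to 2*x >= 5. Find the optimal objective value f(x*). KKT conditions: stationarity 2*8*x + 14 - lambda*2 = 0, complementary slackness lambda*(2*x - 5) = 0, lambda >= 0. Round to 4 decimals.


Step 1: Try lambda = 0 (constraint inactive).
x_unc = -14/(2*8) = -0.875
Check: 2*-0.875 = -1.75 < 5 -- violated!
Step 2: Constraint must be active: 2*x = 5
x* = 5/2 = 2.5
lambda = (2*8*2.5 + 14)/2 = 27.0
Step 3: Compute optimal value.
f(x*) = 8*2.5^2 + 14*2.5 = 85.0


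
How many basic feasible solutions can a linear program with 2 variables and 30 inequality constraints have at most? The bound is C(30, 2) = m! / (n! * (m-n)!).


Each vertex corresponds to some choice of n active constraints out of m, so the number of vertices is at most C(m, n) = m! / (n!(m-n)!).
m = 30, n = 2
Numerator: 30 * 29
Denominator: 2! = 2
C(30, 2) = 435


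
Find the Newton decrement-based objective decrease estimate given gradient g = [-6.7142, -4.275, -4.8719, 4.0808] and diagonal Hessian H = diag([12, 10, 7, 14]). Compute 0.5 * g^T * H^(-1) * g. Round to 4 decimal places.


Step 1: H is diagonal, so H^(-1) * g = [-0.5595, -0.4275, -0.696, 0.2915].
Step 2: g^T H^(-1) g = sum_i g_i^2 / H_ii
  = (-6.7142)^2/12 + (-4.275)^2/10 + (-4.8719)^2/7 + (4.0808)^2/14
  = 3.7567 + 1.8276 + 3.3908 + 1.1895 = 10.1645
Step 3: Objective decrease = 0.5 * g^T H^(-1) g = 5.0823


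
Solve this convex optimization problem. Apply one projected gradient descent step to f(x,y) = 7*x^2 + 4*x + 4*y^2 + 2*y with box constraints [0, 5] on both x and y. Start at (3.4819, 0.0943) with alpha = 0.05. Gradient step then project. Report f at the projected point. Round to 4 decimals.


Step 1: Compute gradient at (3.4819, 0.0943).
grad_x = 2*7*3.4819 + 4 = 52.7466
grad_y = 2*4*0.0943 + 2 = 2.7544
Step 2: Gradient step.
x_raw = 3.4819 - 0.05*52.7466 = 0.8446
y_raw = 0.0943 - 0.05*2.7544 = -0.0434
Step 3: Project onto [0, 5].
x_proj = clip(0.8446) = 0.8446
y_proj = clip(-0.0434) = 0.0
Step 4: Evaluate f.
f(0.8446, 0.0) = 8.3714


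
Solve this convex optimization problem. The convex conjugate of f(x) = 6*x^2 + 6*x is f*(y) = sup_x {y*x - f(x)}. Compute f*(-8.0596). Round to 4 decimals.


f*(y) = sup_x {y*x - a*x^2 - b*x} = sup_x {(y-b)*x - a*x^2}
FOC: (y - b) - 2a*x = 0 => x* = (y - b)/(2a)
x* = (-8.0596 - 6)/(2*6) = -1.1716
f*(-8.0596) = (y-b)^2/(4a) = (-8.0596 - 6)^2/(4*6)
= 197.6724/24 = 8.2363


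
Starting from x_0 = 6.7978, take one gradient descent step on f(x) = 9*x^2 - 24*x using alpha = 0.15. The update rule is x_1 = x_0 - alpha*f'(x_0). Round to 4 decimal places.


We compute the gradient at x_0 and apply the update.
f'(x) = 18*x - 24
f'(6.7978) = 18*6.7978 - 24 = 98.3604
x_1 = 6.7978 - 0.15*98.3604 = -7.9563


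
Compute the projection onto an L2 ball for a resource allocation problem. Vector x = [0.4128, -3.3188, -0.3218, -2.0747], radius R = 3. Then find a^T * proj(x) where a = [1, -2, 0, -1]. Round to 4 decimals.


Step 1: Compute ||x|| (intermediates to 6 decimals).
||x|| = sqrt(0.4128^2 + (-3.3188)^2 + (-0.3218)^2 + (-2.0747)^2) = 3.948768
Step 2: Project.
Since ||x|| > R, scale = R/||x|| = 3/3.948768 = 0.759731, proj(x) = scale * x
proj(x) = [0.313617, -2.521395, -0.244481, -1.576214]
Step 3: Dot product.
a^T * proj(x) = 1*0.313617 - 2*(-2.521395) + 0*(-0.244481) - 1*(-1.576214) = 6.9326


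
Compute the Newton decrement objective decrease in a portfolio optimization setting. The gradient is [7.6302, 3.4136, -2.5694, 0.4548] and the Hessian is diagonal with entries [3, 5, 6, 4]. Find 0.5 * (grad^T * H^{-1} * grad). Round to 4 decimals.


Step 1: H is diagonal, so H^(-1) * g = [2.5434, 0.6827, -0.4282, 0.1137].
Step 2: g^T H^(-1) g = sum_i g_i^2 / H_ii
  = (7.6302)^2/3 + (3.4136)^2/5 + (-2.5694)^2/6 + (0.4548)^2/4
  = 19.4067 + 2.3305 + 1.1003 + 0.0517 = 22.8892
Step 3: Objective decrease = 0.5 * g^T H^(-1) g = 11.4446


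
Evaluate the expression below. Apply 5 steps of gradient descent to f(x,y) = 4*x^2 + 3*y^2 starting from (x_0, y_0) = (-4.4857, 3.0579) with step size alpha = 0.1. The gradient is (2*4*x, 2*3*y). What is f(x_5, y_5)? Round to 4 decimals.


Gradient descent on f(x,y) = 4*x^2 + 3*y^2.
Starting point: (-4.4857, 3.0579), alpha = 0.1
Step 1: grad_x = 2*4*-4.4857 = -35.8856, grad_y = 2*3*3.0579 = 18.3474
  x_1 = -4.4857 - 0.1*-35.8856 = -0.8971
  y_1 = 3.0579 - 0.1*18.3474 = 1.2232
Step 2: grad_x = 2*4*-0.8971 = -7.1771, grad_y = 2*3*1.2232 = 7.339
  x_2 = -0.8971 - 0.1*-7.1771 = -0.1794
  y_2 = 1.2232 - 0.1*7.339 = 0.4893
Step 3: grad_x = 2*4*-0.1794 = -1.4354, grad_y = 2*3*0.4893 = 2.9356
  x_3 = -0.1794 - 0.1*-1.4354 = -0.0359
  y_3 = 0.4893 - 0.1*2.9356 = 0.1957
Step 4: grad_x = 2*4*-0.0359 = -0.2871, grad_y = 2*3*0.1957 = 1.1742
  x_4 = -0.0359 - 0.1*-0.2871 = -0.0072
  y_4 = 0.1957 - 0.1*1.1742 = 0.0783
Step 5: grad_x = 2*4*-0.0072 = -0.0574, grad_y = 2*3*0.0783 = 0.4697
  x_5 = -0.0072 - 0.1*-0.0574 = -0.0014
  y_5 = 0.0783 - 0.1*0.4697 = 0.0313
f(-0.0014, 0.0313) = 4*(-0.0014)^2 + 3*0.0313^2 = 0.0029


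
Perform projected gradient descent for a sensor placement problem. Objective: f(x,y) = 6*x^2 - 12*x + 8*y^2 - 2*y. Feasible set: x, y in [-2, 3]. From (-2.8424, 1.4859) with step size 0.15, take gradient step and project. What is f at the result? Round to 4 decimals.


Step 1: Compute gradient at (-2.8424, 1.4859).
grad_x = 2*6*-2.8424 - 12 = -46.1088
grad_y = 2*8*1.4859 - 2 = 21.7744
Step 2: Gradient step.
x_raw = -2.8424 - 0.15*-46.1088 = 4.0739
y_raw = 1.4859 - 0.15*21.7744 = -1.7803
Step 3: Project onto [-2, 3].
x_proj = clip(4.0739) = 3.0
y_proj = clip(-1.7803) = -1.7803
Step 4: Evaluate f.
f(3.0, -1.7803) = 46.9151


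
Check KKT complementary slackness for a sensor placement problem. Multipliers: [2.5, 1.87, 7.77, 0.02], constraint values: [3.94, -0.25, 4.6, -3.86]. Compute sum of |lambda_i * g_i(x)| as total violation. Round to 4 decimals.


KKT complementary slackness check:
lambda_1 * g_1 = 2.5 * 3.94 = 9.85
lambda_2 * g_2 = 1.87 * -0.25 = -0.4675
lambda_3 * g_3 = 7.77 * 4.6 = 35.742
lambda_4 * g_4 = 0.02 * -3.86 = -0.0772
Total violation = 9.85 + 0.4675 + 35.742 + 0.0772 = 46.1367


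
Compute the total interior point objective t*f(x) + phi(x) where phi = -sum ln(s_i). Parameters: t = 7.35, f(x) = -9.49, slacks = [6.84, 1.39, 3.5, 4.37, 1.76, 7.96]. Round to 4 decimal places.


Step 1: Compute log-barrier.
ln values: [1.9228, 0.3293, 1.2528, 1.4748, 0.5653, 2.0744]
phi = -(1.9228 + 0.3293 + 1.2528 + 1.4748 + 0.5653 + 2.0744) = -7.6194
Step 2: Compute augmented objective.
t*f(x) = 7.35*-9.49 = -69.7515
Total = -69.7515 - 7.6194 = -77.3709


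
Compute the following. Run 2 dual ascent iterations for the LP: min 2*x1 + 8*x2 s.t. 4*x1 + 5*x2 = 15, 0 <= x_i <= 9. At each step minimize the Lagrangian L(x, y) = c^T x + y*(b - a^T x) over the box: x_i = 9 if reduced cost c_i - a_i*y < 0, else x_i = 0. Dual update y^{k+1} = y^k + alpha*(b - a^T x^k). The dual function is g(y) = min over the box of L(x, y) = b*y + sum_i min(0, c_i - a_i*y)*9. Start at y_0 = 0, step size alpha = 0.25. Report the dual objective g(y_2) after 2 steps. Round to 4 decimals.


Dual ascent for LP: min 2*x1 + 8*x2, 4*x1 + 5*x2 = 15, 0 <= x_i <= 9
Step 1: y^k = 0.0, reduced costs: (2.0, 8.0)
  x^k = (0.0, 0.0), subgradient = b - a^T x = 15.0
  y^{k+1} = 0.0 + 0.25*15.0 = 3.75
Step 2: y^k = 3.75, reduced costs: (-13.0, -10.75)
  x^k = (9.0, 9.0), subgradient = b - a^T x = -66.0
  y^{k+1} = 3.75 + 0.25*-66.0 = -12.75
Dual objective at y_2 = -12.75: reduced costs (53.0, 71.75), box minimizer x = (0.0, 0.0)
g(y_2) = b*y + (c1 - a1*y)*x1 + (c2 - a2*y)*x2 = 15*(-12.75) + 53.0*0.0 + 71.75*0.0 = -191.25 + 0.0 + 0.0 = -191.25


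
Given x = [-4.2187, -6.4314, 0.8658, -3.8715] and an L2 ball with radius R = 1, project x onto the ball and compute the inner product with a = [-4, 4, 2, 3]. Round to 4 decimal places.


Step 1: Compute ||x|| (intermediates to 6 decimals).
||x|| = sqrt((-4.2187)^2 + (-6.4314)^2 + 0.8658^2 + (-3.8715)^2) = 8.654389
Step 2: Project.
Since ||x|| > R, scale = R/||x|| = 1/8.654389 = 0.115548, proj(x) = scale * x
proj(x) = [-0.487462, -0.743135, 0.100041, -0.447344]
Step 3: Dot product.
a^T * proj(x) = -4*(-0.487462) + 4*(-0.743135) + 2*0.100041 + 3*(-0.447344) = -2.1646


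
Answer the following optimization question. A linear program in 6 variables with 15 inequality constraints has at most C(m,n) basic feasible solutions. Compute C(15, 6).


Each vertex corresponds to some choice of n active constraints out of m, so the number of vertices is at most C(m, n) = m! / (n!(m-n)!).
m = 15, n = 6
Numerator: 15 * 14 * 13 * 12 * 11 * 10
Denominator: 6! = 720
C(15, 6) = 5005


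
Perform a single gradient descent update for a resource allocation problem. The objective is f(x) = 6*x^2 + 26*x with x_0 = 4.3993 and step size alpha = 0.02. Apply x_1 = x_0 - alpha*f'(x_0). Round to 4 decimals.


We compute the gradient at x_0 and apply the update.
f'(x) = 12*x + 26
f'(4.3993) = 12*4.3993 + 26 = 78.7916
x_1 = 4.3993 - 0.02*78.7916 = 2.8235


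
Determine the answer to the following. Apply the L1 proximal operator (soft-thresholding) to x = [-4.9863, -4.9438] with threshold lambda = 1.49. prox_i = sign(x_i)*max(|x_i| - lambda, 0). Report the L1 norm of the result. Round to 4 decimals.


Soft-thresholding with lambda = 1.49:
prox(-4.9863) = sign(-4.9863)*max(|-4.9863| - 1.49, 0) = -3.4963
prox(-4.9438) = sign(-4.9438)*max(|-4.9438| - 1.49, 0) = -3.4538
prox(x) = [-3.4963, -3.4538]
||prox(x)||_1 = 3.4963 + 3.4538 = 6.9501
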